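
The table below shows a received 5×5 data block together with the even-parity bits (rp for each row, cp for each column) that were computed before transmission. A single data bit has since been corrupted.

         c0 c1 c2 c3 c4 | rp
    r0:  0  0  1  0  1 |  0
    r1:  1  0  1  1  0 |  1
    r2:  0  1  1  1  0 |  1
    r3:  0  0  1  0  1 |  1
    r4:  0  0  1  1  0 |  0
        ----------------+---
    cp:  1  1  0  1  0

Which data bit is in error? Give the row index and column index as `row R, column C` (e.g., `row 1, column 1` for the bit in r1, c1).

row 3, column 2

Recompute each row's even parity and compare to rp:
  r0: data parity 0, sent rp 0 → ok
  r1: data parity 1, sent rp 1 → ok
  r2: data parity 1, sent rp 1 → ok
  r3: data parity 0, sent rp 1 → mismatch
  r4: data parity 0, sent rp 0 → ok
Recompute each column's even parity and compare to cp:
  c0: data parity 1, sent cp 1 → ok
  c1: data parity 1, sent cp 1 → ok
  c2: data parity 1, sent cp 0 → mismatch
  c3: data parity 1, sent cp 1 → ok
  c4: data parity 0, sent cp 0 → ok
Exactly one row (r3) and one column (c2) fail → the flipped bit is at their intersection.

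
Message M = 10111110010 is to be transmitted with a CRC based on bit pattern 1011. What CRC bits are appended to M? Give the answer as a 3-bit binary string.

Append 3 zeros: 10111110010000. Divide by 1011 (XOR where the leading bit is 1):
  pos 0: 1011 XOR 1011 = 0000
  pos 4: 1110 XOR 1011 = 0101
  pos 5: 1010 XOR 1011 = 0001
  pos 8: 1100 XOR 1011 = 0111
  pos 9: 1110 XOR 1011 = 0101
  pos 10: 1010 XOR 1011 = 0001
Remainder (last 3 bits) = 001. This is the CRC / FCS.

001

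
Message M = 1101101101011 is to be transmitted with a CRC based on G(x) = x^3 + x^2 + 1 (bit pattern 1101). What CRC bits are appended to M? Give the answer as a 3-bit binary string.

Append 3 zeros: 1101101101011000. Divide by 1101 (XOR where the leading bit is 1):
  pos 0: 1101 XOR 1101 = 0000
  pos 4: 1011 XOR 1101 = 0110
  pos 5: 1100 XOR 1101 = 0001
  pos 8: 1101 XOR 1101 = 0000
  pos 12: 1000 XOR 1101 = 0101
Remainder (last 3 bits) = 101. This is the CRC / FCS.

101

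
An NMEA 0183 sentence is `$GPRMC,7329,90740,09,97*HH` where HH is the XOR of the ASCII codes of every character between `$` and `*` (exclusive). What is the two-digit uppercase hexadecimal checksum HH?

XOR the ASCII codes of the payload characters:
  'G' = 0x47 → acc = 0x47
  'P' = 0x50 → acc = 0x17
  'R' = 0x52 → acc = 0x45
  'M' = 0x4D → acc = 0x08
  'C' = 0x43 → acc = 0x4B
  ',' = 0x2C → acc = 0x67
  '7' = 0x37 → acc = 0x50
  '3' = 0x33 → acc = 0x63
  '2' = 0x32 → acc = 0x51
  '9' = 0x39 → acc = 0x68
  ',' = 0x2C → acc = 0x44
  '9' = 0x39 → acc = 0x7D
  '0' = 0x30 → acc = 0x4D
  '7' = 0x37 → acc = 0x7A
  '4' = 0x34 → acc = 0x4E
  '0' = 0x30 → acc = 0x7E
  ',' = 0x2C → acc = 0x52
  '0' = 0x30 → acc = 0x62
  '9' = 0x39 → acc = 0x5B
  ',' = 0x2C → acc = 0x77
  '9' = 0x39 → acc = 0x4E
  '7' = 0x37 → acc = 0x79
Checksum = 0x79.

79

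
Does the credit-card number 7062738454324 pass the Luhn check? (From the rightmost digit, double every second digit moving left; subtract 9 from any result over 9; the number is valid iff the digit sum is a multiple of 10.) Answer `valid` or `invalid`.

valid

From the right, keep odd positions and double even positions (subtract 9 from any doubled value over 9):
  doubled (positions 2,4,...): 4 8 8 6 4 0 → sum 30
  kept (positions 1,3,...): 4 3 5 8 7 6 7 → sum 40
Total = 70.
70 mod 10 = 0, so the number is valid.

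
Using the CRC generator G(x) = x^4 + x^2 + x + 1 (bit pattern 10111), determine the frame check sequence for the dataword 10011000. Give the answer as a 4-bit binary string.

Append 4 zeros: 100110000000. Divide by 10111 (XOR where the leading bit is 1):
  pos 0: 10011 XOR 10111 = 00100
  pos 2: 10000 XOR 10111 = 00111
  pos 4: 11100 XOR 10111 = 01011
  pos 5: 10110 XOR 10111 = 00001
Remainder (last 4 bits) = 0100. This is the CRC / FCS.

0100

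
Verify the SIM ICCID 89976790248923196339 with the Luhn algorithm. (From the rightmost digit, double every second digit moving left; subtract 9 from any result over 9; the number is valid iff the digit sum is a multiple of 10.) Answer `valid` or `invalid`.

From the right, keep odd positions and double even positions (subtract 9 from any doubled value over 9):
  doubled (positions 2,4,...): 6 3 2 4 7 4 9 3 9 7 → sum 54
  kept (positions 1,3,...): 9 3 9 3 9 4 0 7 7 9 → sum 60
Total = 114.
114 mod 10 = 4, so the number is invalid.

invalid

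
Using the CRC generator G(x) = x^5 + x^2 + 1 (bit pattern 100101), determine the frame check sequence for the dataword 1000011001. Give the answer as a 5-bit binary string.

Append 5 zeros: 100001100100000. Divide by 100101 (XOR where the leading bit is 1):
  pos 0: 100001 XOR 100101 = 000100
  pos 3: 100100 XOR 100101 = 000001
  pos 8: 110000 XOR 100101 = 010101
  pos 9: 101010 XOR 100101 = 001111
Remainder (last 5 bits) = 01111. This is the CRC / FCS.

01111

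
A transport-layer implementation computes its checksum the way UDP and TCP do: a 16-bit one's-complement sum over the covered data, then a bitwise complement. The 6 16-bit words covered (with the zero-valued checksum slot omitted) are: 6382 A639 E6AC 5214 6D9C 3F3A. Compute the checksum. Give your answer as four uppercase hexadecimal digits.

One's-complement addition (fold any carry out of bit 15 back into bit 0):
  0x6382 + 0xA639 = 0x109BB → wrap carry → 0x09BC
  0x09BC + 0xE6AC = 0x0F068
  0xF068 + 0x5214 = 0x1427C → wrap carry → 0x427D
  0x427D + 0x6D9C = 0x0B019
  0xB019 + 0x3F3A = 0x0EF53
One's-complement sum = 0xEF53.
Checksum = ~0xEF53 & 0xFFFF = 0x10AC.

10AC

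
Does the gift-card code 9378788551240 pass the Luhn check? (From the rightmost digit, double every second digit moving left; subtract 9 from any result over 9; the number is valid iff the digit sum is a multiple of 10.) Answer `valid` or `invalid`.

From the right, keep odd positions and double even positions (subtract 9 from any doubled value over 9):
  doubled (positions 2,4,...): 8 2 1 7 7 6 → sum 31
  kept (positions 1,3,...): 0 2 5 8 7 7 9 → sum 38
Total = 69.
69 mod 10 = 9, so the number is invalid.

invalid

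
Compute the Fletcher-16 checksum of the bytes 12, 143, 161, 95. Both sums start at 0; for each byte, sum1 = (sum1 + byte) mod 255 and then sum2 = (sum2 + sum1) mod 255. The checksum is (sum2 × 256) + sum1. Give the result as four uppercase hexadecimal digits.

Running sums (mod 255):
  after byte 0 (12): sum1=12, sum2=12
  after byte 1 (143): sum1=155, sum2=167
  after byte 2 (161): sum1=61, sum2=228
  after byte 3 (95): sum1=156, sum2=129
Checksum = sum2·256 + sum1 = 129·256 + 156 = 33180 = 0x819C.

819C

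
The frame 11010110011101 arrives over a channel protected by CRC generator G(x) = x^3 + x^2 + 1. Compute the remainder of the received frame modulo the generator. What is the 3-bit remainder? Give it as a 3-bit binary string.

100

Modulo-2 division of 11010110011101 by 1101:
  pos 0: 1101 XOR 1101 = 0000
  pos 5: 1100 XOR 1101 = 0001
  pos 8: 1111 XOR 1101 = 0010
  pos 10: 1001 XOR 1101 = 0100
Remainder = 100 (nonzero — an error is detected).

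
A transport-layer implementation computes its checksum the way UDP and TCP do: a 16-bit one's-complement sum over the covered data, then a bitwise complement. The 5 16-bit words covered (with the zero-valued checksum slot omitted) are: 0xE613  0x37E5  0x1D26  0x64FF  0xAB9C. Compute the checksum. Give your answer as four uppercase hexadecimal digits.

B444

One's-complement addition (fold any carry out of bit 15 back into bit 0):
  0xE613 + 0x37E5 = 0x11DF8 → wrap carry → 0x1DF9
  0x1DF9 + 0x1D26 = 0x03B1F
  0x3B1F + 0x64FF = 0x0A01E
  0xA01E + 0xAB9C = 0x14BBA → wrap carry → 0x4BBB
One's-complement sum = 0x4BBB.
Checksum = ~0x4BBB & 0xFFFF = 0xB444.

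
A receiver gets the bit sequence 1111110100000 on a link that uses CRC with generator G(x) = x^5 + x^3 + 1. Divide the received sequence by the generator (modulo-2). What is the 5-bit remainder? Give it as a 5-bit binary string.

Modulo-2 division of 1111110100000 by 101001:
  pos 0: 111111 XOR 101001 = 010110
  pos 1: 101100 XOR 101001 = 000101
  pos 4: 101100 XOR 101001 = 000101
  pos 7: 101000 XOR 101001 = 000001
Remainder = 00001 (nonzero — an error is detected).

00001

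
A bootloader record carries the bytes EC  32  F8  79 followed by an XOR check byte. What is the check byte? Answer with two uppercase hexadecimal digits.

XOR the bytes together:
  start with 0xEC
  0xEC ⊕ 0x32 = 0xDE
  0xDE ⊕ 0xF8 = 0x26
  0x26 ⊕ 0x79 = 0x5F

5F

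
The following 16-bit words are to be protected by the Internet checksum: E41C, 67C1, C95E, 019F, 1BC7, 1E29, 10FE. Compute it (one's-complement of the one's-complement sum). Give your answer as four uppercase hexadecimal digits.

9E35

One's-complement addition (fold any carry out of bit 15 back into bit 0):
  0xE41C + 0x67C1 = 0x14BDD → wrap carry → 0x4BDE
  0x4BDE + 0xC95E = 0x1153C → wrap carry → 0x153D
  0x153D + 0x019F = 0x016DC
  0x16DC + 0x1BC7 = 0x032A3
  0x32A3 + 0x1E29 = 0x050CC
  0x50CC + 0x10FE = 0x061CA
One's-complement sum = 0x61CA.
Checksum = ~0x61CA & 0xFFFF = 0x9E35.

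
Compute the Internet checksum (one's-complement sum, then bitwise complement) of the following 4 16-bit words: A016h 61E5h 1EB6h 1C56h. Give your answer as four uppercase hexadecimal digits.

C2F7

One's-complement addition (fold any carry out of bit 15 back into bit 0):
  0xA016 + 0x61E5 = 0x101FB → wrap carry → 0x01FC
  0x01FC + 0x1EB6 = 0x020B2
  0x20B2 + 0x1C56 = 0x03D08
One's-complement sum = 0x3D08.
Checksum = ~0x3D08 & 0xFFFF = 0xC2F7.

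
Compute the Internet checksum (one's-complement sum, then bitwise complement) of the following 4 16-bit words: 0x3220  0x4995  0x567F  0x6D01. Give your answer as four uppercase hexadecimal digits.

C0C9

One's-complement addition (fold any carry out of bit 15 back into bit 0):
  0x3220 + 0x4995 = 0x07BB5
  0x7BB5 + 0x567F = 0x0D234
  0xD234 + 0x6D01 = 0x13F35 → wrap carry → 0x3F36
One's-complement sum = 0x3F36.
Checksum = ~0x3F36 & 0xFFFF = 0xC0C9.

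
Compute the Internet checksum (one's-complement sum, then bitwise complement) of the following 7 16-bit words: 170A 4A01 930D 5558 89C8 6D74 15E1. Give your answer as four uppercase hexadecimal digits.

A970

One's-complement addition (fold any carry out of bit 15 back into bit 0):
  0x170A + 0x4A01 = 0x0610B
  0x610B + 0x930D = 0x0F418
  0xF418 + 0x5558 = 0x14970 → wrap carry → 0x4971
  0x4971 + 0x89C8 = 0x0D339
  0xD339 + 0x6D74 = 0x140AD → wrap carry → 0x40AE
  0x40AE + 0x15E1 = 0x0568F
One's-complement sum = 0x568F.
Checksum = ~0x568F & 0xFFFF = 0xA970.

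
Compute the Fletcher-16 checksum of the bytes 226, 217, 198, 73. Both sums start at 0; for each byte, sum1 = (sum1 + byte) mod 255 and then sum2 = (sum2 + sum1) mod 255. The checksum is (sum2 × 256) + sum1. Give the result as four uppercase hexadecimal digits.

EFCC

Running sums (mod 255):
  after byte 0 (226): sum1=226, sum2=226
  after byte 1 (217): sum1=188, sum2=159
  after byte 2 (198): sum1=131, sum2=35
  after byte 3 (73): sum1=204, sum2=239
Checksum = sum2·256 + sum1 = 239·256 + 204 = 61388 = 0xEFCC.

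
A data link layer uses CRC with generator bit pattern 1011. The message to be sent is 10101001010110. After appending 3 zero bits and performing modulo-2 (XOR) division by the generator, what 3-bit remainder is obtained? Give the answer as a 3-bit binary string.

110

Append 3 zeros: 10101001010110000. Divide by 1011 (XOR where the leading bit is 1):
  pos 0: 1010 XOR 1011 = 0001
  pos 3: 1100 XOR 1011 = 0111
  pos 4: 1111 XOR 1011 = 0100
  pos 5: 1000 XOR 1011 = 0011
  pos 7: 1110 XOR 1011 = 0101
  pos 8: 1011 XOR 1011 = 0000
  pos 12: 1000 XOR 1011 = 0011
Remainder (last 3 bits) = 110. This is the CRC / FCS.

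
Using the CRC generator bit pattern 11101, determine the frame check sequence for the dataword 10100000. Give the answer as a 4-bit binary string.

1001

Append 4 zeros: 101000000000. Divide by 11101 (XOR where the leading bit is 1):
  pos 0: 10100 XOR 11101 = 01001
  pos 1: 10010 XOR 11101 = 01111
  pos 2: 11110 XOR 11101 = 00011
  pos 5: 11000 XOR 11101 = 00101
  pos 7: 10100 XOR 11101 = 01001
Remainder (last 4 bits) = 1001. This is the CRC / FCS.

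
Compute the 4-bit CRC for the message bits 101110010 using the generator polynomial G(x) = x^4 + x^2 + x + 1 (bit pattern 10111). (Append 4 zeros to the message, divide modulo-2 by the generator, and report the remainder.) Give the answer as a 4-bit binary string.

1110

Append 4 zeros: 1011100100000. Divide by 10111 (XOR where the leading bit is 1):
  pos 0: 10111 XOR 10111 = 00000
  pos 7: 10000 XOR 10111 = 00111
Remainder (last 4 bits) = 1110. This is the CRC / FCS.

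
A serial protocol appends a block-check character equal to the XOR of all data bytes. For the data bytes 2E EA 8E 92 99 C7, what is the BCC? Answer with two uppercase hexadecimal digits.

86

XOR the bytes together:
  start with 0x2E
  0x2E ⊕ 0xEA = 0xC4
  0xC4 ⊕ 0x8E = 0x4A
  0x4A ⊕ 0x92 = 0xD8
  0xD8 ⊕ 0x99 = 0x41
  0x41 ⊕ 0xC7 = 0x86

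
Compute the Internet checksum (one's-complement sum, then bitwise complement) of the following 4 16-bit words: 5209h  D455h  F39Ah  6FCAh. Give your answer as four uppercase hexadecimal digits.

One's-complement addition (fold any carry out of bit 15 back into bit 0):
  0x5209 + 0xD455 = 0x1265E → wrap carry → 0x265F
  0x265F + 0xF39A = 0x119F9 → wrap carry → 0x19FA
  0x19FA + 0x6FCA = 0x089C4
One's-complement sum = 0x89C4.
Checksum = ~0x89C4 & 0xFFFF = 0x763B.

763B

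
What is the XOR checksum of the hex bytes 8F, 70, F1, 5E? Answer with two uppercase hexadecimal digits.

XOR the bytes together:
  start with 0x8F
  0x8F ⊕ 0x70 = 0xFF
  0xFF ⊕ 0xF1 = 0x0E
  0x0E ⊕ 0x5E = 0x50

50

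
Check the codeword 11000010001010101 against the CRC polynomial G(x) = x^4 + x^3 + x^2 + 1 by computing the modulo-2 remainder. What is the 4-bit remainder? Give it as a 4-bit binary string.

1000

Modulo-2 division of 11000010001010101 by 11101:
  pos 0: 11000 XOR 11101 = 00101
  pos 2: 10101 XOR 11101 = 01000
  pos 3: 10000 XOR 11101 = 01101
  pos 4: 11010 XOR 11101 = 00111
  pos 6: 11101 XOR 11101 = 00000
  pos 12: 10101 XOR 11101 = 01000
Remainder = 1000 (nonzero — an error is detected).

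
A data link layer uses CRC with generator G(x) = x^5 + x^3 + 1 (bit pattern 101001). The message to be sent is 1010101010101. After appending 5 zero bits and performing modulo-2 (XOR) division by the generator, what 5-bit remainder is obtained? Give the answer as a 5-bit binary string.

11101

Append 5 zeros: 101010101010100000. Divide by 101001 (XOR where the leading bit is 1):
  pos 0: 101010 XOR 101001 = 000011
  pos 4: 111010 XOR 101001 = 010011
  pos 5: 100111 XOR 101001 = 001110
  pos 7: 111001 XOR 101001 = 010000
  pos 8: 100000 XOR 101001 = 001001
  pos 10: 100100 XOR 101001 = 001101
  pos 12: 110100 XOR 101001 = 011101
Remainder (last 5 bits) = 11101. This is the CRC / FCS.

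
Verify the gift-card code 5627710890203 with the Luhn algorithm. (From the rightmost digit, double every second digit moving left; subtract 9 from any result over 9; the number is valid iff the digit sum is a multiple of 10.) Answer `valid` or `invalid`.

From the right, keep odd positions and double even positions (subtract 9 from any doubled value over 9):
  doubled (positions 2,4,...): 0 0 7 2 5 3 → sum 17
  kept (positions 1,3,...): 3 2 9 0 7 2 5 → sum 28
Total = 45.
45 mod 10 = 5, so the number is invalid.

invalid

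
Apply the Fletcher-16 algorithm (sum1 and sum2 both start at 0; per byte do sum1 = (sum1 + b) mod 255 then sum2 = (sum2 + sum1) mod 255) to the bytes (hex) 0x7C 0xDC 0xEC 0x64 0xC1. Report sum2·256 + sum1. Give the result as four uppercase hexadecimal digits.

336C

Running sums (mod 255):
  after byte 0 (0x7C): sum1=124, sum2=124
  after byte 1 (0xDC): sum1=89, sum2=213
  after byte 2 (0xEC): sum1=70, sum2=28
  after byte 3 (0x64): sum1=170, sum2=198
  after byte 4 (0xC1): sum1=108, sum2=51
Checksum = sum2·256 + sum1 = 51·256 + 108 = 13164 = 0x336C.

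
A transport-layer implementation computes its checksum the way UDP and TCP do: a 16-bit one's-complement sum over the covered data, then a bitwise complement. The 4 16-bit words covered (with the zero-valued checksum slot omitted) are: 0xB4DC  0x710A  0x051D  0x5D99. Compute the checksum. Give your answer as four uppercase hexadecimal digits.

One's-complement addition (fold any carry out of bit 15 back into bit 0):
  0xB4DC + 0x710A = 0x125E6 → wrap carry → 0x25E7
  0x25E7 + 0x051D = 0x02B04
  0x2B04 + 0x5D99 = 0x0889D
One's-complement sum = 0x889D.
Checksum = ~0x889D & 0xFFFF = 0x7762.

7762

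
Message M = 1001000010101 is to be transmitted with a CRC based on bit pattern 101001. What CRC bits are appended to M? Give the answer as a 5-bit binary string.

Append 5 zeros: 100100001010100000. Divide by 101001 (XOR where the leading bit is 1):
  pos 0: 100100 XOR 101001 = 001101
  pos 2: 110100 XOR 101001 = 011101
  pos 3: 111011 XOR 101001 = 010010
  pos 4: 100100 XOR 101001 = 001101
  pos 6: 110110 XOR 101001 = 011111
  pos 7: 111111 XOR 101001 = 010110
  pos 8: 101100 XOR 101001 = 000101
  pos 11: 101000 XOR 101001 = 000001
Remainder (last 5 bits) = 00010. This is the CRC / FCS.

00010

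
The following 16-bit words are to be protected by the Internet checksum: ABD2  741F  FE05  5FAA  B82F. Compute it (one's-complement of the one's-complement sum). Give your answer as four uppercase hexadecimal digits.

One's-complement addition (fold any carry out of bit 15 back into bit 0):
  0xABD2 + 0x741F = 0x11FF1 → wrap carry → 0x1FF2
  0x1FF2 + 0xFE05 = 0x11DF7 → wrap carry → 0x1DF8
  0x1DF8 + 0x5FAA = 0x07DA2
  0x7DA2 + 0xB82F = 0x135D1 → wrap carry → 0x35D2
One's-complement sum = 0x35D2.
Checksum = ~0x35D2 & 0xFFFF = 0xCA2D.

CA2D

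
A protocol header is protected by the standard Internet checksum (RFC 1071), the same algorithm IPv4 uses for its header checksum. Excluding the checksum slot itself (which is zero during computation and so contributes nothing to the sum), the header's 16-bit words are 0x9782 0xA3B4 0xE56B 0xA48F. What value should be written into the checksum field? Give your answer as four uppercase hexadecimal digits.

One's-complement addition (fold any carry out of bit 15 back into bit 0):
  0x9782 + 0xA3B4 = 0x13B36 → wrap carry → 0x3B37
  0x3B37 + 0xE56B = 0x120A2 → wrap carry → 0x20A3
  0x20A3 + 0xA48F = 0x0C532
One's-complement sum = 0xC532.
Checksum = ~0xC532 & 0xFFFF = 0x3ACD.

3ACD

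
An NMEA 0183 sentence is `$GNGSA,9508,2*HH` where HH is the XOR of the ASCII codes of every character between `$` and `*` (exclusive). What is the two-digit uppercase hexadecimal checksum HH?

6A

XOR the ASCII codes of the payload characters:
  'G' = 0x47 → acc = 0x47
  'N' = 0x4E → acc = 0x09
  'G' = 0x47 → acc = 0x4E
  'S' = 0x53 → acc = 0x1D
  'A' = 0x41 → acc = 0x5C
  ',' = 0x2C → acc = 0x70
  '9' = 0x39 → acc = 0x49
  '5' = 0x35 → acc = 0x7C
  '0' = 0x30 → acc = 0x4C
  '8' = 0x38 → acc = 0x74
  ',' = 0x2C → acc = 0x58
  '2' = 0x32 → acc = 0x6A
Checksum = 0x6A.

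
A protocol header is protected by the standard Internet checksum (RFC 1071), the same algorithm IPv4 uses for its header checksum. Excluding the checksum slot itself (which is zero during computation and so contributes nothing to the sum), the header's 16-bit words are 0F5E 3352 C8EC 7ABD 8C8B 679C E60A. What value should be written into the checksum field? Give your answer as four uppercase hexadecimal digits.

One's-complement addition (fold any carry out of bit 15 back into bit 0):
  0x0F5E + 0x3352 = 0x042B0
  0x42B0 + 0xC8EC = 0x10B9C → wrap carry → 0x0B9D
  0x0B9D + 0x7ABD = 0x0865A
  0x865A + 0x8C8B = 0x112E5 → wrap carry → 0x12E6
  0x12E6 + 0x679C = 0x07A82
  0x7A82 + 0xE60A = 0x1608C → wrap carry → 0x608D
One's-complement sum = 0x608D.
Checksum = ~0x608D & 0xFFFF = 0x9F72.

9F72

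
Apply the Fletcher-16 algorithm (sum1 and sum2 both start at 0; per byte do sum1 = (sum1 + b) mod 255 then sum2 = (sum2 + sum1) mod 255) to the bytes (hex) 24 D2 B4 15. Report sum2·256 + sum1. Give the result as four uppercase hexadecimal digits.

87C0

Running sums (mod 255):
  after byte 0 (24): sum1=36, sum2=36
  after byte 1 (D2): sum1=246, sum2=27
  after byte 2 (B4): sum1=171, sum2=198
  after byte 3 (15): sum1=192, sum2=135
Checksum = sum2·256 + sum1 = 135·256 + 192 = 34752 = 0x87C0.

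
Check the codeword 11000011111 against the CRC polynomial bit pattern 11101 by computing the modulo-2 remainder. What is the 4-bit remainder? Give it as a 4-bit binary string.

1110

Modulo-2 division of 11000011111 by 11101:
  pos 0: 11000 XOR 11101 = 00101
  pos 2: 10101 XOR 11101 = 01000
  pos 3: 10001 XOR 11101 = 01100
  pos 4: 11001 XOR 11101 = 00100
  pos 6: 10011 XOR 11101 = 01110
Remainder = 1110 (nonzero — an error is detected).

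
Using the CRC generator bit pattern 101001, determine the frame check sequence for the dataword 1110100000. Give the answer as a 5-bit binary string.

Append 5 zeros: 111010000000000. Divide by 101001 (XOR where the leading bit is 1):
  pos 0: 111010 XOR 101001 = 010011
  pos 1: 100110 XOR 101001 = 001111
  pos 3: 111100 XOR 101001 = 010101
  pos 4: 101010 XOR 101001 = 000011
  pos 8: 110000 XOR 101001 = 011001
  pos 9: 110010 XOR 101001 = 011011
Remainder (last 5 bits) = 11011. This is the CRC / FCS.

11011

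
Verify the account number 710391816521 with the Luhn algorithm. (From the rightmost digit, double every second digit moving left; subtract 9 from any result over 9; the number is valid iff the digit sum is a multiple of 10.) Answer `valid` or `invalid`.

valid

From the right, keep odd positions and double even positions (subtract 9 from any doubled value over 9):
  doubled (positions 2,4,...): 4 3 7 9 0 5 → sum 28
  kept (positions 1,3,...): 1 5 1 1 3 1 → sum 12
Total = 40.
40 mod 10 = 0, so the number is valid.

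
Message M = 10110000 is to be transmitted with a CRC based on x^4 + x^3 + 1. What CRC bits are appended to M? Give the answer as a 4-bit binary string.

Append 4 zeros: 101100000000. Divide by 11001 (XOR where the leading bit is 1):
  pos 0: 10110 XOR 11001 = 01111
  pos 1: 11110 XOR 11001 = 00111
  pos 3: 11100 XOR 11001 = 00101
  pos 5: 10100 XOR 11001 = 01101
  pos 6: 11010 XOR 11001 = 00011
Remainder (last 4 bits) = 0110. This is the CRC / FCS.

0110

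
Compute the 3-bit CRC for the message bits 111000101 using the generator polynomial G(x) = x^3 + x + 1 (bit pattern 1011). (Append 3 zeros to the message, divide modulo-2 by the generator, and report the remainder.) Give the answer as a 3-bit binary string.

101

Append 3 zeros: 111000101000. Divide by 1011 (XOR where the leading bit is 1):
  pos 0: 1110 XOR 1011 = 0101
  pos 1: 1010 XOR 1011 = 0001
  pos 4: 1010 XOR 1011 = 0001
  pos 7: 1100 XOR 1011 = 0111
  pos 8: 1110 XOR 1011 = 0101
Remainder (last 3 bits) = 101. This is the CRC / FCS.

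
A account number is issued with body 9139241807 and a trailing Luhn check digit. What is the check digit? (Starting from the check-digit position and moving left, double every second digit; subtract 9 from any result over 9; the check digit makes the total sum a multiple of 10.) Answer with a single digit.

Partial digits right→left: 7 0 8 1 4 2 9 3 1 9
Double every second digit counting from the check-digit position (so the 1st, 3rd, 5th, ... of the partial from the right).
  doubled (with −9 where >9): 5 7 8 9 2 → sum 31
  kept as-is: 0 1 2 3 9 → sum 15
Total = 31 + 15 = 46.
Check digit = (10 − (46 mod 10)) mod 10 = 4.

4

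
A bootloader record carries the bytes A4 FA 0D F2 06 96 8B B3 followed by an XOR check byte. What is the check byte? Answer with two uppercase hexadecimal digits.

09

XOR the bytes together:
  start with 0xA4
  0xA4 ⊕ 0xFA = 0x5E
  0x5E ⊕ 0x0D = 0x53
  0x53 ⊕ 0xF2 = 0xA1
  0xA1 ⊕ 0x06 = 0xA7
  0xA7 ⊕ 0x96 = 0x31
  0x31 ⊕ 0x8B = 0xBA
  0xBA ⊕ 0xB3 = 0x09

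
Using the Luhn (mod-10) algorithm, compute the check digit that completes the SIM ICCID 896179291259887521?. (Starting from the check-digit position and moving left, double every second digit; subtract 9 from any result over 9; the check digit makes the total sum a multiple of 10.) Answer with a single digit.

Partial digits right→left: 1 2 5 7 8 8 9 5 2 1 9 2 9 7 1 6 9 8
Double every second digit counting from the check-digit position (so the 1st, 3rd, 5th, ... of the partial from the right).
  doubled (with −9 where >9): 2 1 7 9 4 9 9 2 9 → sum 52
  kept as-is: 2 7 8 5 1 2 7 6 8 → sum 46
Total = 52 + 46 = 98.
Check digit = (10 − (98 mod 10)) mod 10 = 2.

2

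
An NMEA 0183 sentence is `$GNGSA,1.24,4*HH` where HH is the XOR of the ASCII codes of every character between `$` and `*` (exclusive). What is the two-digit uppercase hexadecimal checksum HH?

71

XOR the ASCII codes of the payload characters:
  'G' = 0x47 → acc = 0x47
  'N' = 0x4E → acc = 0x09
  'G' = 0x47 → acc = 0x4E
  'S' = 0x53 → acc = 0x1D
  'A' = 0x41 → acc = 0x5C
  ',' = 0x2C → acc = 0x70
  '1' = 0x31 → acc = 0x41
  '.' = 0x2E → acc = 0x6F
  '2' = 0x32 → acc = 0x5D
  '4' = 0x34 → acc = 0x69
  ',' = 0x2C → acc = 0x45
  '4' = 0x34 → acc = 0x71
Checksum = 0x71.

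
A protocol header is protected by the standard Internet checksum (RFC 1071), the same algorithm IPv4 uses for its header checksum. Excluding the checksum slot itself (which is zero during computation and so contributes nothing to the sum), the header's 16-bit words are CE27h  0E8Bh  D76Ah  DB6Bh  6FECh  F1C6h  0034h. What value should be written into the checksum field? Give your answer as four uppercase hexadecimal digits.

0E8F

One's-complement addition (fold any carry out of bit 15 back into bit 0):
  0xCE27 + 0x0E8B = 0x0DCB2
  0xDCB2 + 0xD76A = 0x1B41C → wrap carry → 0xB41D
  0xB41D + 0xDB6B = 0x18F88 → wrap carry → 0x8F89
  0x8F89 + 0x6FEC = 0x0FF75
  0xFF75 + 0xF1C6 = 0x1F13B → wrap carry → 0xF13C
  0xF13C + 0x0034 = 0x0F170
One's-complement sum = 0xF170.
Checksum = ~0xF170 & 0xFFFF = 0x0E8F.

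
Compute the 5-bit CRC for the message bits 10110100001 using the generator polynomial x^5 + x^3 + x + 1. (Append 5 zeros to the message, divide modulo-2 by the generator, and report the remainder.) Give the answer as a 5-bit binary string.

11100

Append 5 zeros: 1011010000100000. Divide by 101011 (XOR where the leading bit is 1):
  pos 0: 101101 XOR 101011 = 000110
  pos 3: 110000 XOR 101011 = 011011
  pos 4: 110110 XOR 101011 = 011101
  pos 5: 111011 XOR 101011 = 010000
  pos 6: 100000 XOR 101011 = 001011
  pos 8: 101100 XOR 101011 = 000111
Remainder (last 5 bits) = 11100. This is the CRC / FCS.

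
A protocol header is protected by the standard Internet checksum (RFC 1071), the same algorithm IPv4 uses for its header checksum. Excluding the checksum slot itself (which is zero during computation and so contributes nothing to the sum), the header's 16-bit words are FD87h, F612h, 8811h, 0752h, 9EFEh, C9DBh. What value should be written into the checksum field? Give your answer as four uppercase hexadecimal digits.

1427

One's-complement addition (fold any carry out of bit 15 back into bit 0):
  0xFD87 + 0xF612 = 0x1F399 → wrap carry → 0xF39A
  0xF39A + 0x8811 = 0x17BAB → wrap carry → 0x7BAC
  0x7BAC + 0x0752 = 0x082FE
  0x82FE + 0x9EFE = 0x121FC → wrap carry → 0x21FD
  0x21FD + 0xC9DB = 0x0EBD8
One's-complement sum = 0xEBD8.
Checksum = ~0xEBD8 & 0xFFFF = 0x1427.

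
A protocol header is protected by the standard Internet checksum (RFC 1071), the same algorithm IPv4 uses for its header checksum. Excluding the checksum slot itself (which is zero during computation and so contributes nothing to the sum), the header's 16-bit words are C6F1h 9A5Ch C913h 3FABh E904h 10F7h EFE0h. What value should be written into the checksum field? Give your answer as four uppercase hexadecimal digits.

AC15

One's-complement addition (fold any carry out of bit 15 back into bit 0):
  0xC6F1 + 0x9A5C = 0x1614D → wrap carry → 0x614E
  0x614E + 0xC913 = 0x12A61 → wrap carry → 0x2A62
  0x2A62 + 0x3FAB = 0x06A0D
  0x6A0D + 0xE904 = 0x15311 → wrap carry → 0x5312
  0x5312 + 0x10F7 = 0x06409
  0x6409 + 0xEFE0 = 0x153E9 → wrap carry → 0x53EA
One's-complement sum = 0x53EA.
Checksum = ~0x53EA & 0xFFFF = 0xAC15.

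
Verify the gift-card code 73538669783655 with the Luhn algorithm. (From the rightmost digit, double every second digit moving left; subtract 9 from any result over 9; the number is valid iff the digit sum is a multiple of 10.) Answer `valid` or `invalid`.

From the right, keep odd positions and double even positions (subtract 9 from any doubled value over 9):
  doubled (positions 2,4,...): 1 6 5 3 7 1 5 → sum 28
  kept (positions 1,3,...): 5 6 8 9 6 3 3 → sum 40
Total = 68.
68 mod 10 = 8, so the number is invalid.

invalid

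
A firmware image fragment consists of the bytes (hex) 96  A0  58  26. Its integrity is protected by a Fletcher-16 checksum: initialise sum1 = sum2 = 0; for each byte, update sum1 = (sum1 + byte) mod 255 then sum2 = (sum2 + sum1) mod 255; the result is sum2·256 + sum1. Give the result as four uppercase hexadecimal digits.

13B5

Running sums (mod 255):
  after byte 0 (96): sum1=150, sum2=150
  after byte 1 (A0): sum1=55, sum2=205
  after byte 2 (58): sum1=143, sum2=93
  after byte 3 (26): sum1=181, sum2=19
Checksum = sum2·256 + sum1 = 19·256 + 181 = 5045 = 0x13B5.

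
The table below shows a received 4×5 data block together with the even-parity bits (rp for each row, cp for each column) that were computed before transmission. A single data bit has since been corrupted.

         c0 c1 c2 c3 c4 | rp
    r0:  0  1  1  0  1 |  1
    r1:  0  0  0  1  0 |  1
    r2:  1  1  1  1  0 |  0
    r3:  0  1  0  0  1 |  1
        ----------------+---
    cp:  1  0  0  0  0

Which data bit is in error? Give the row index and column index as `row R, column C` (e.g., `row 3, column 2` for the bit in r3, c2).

Recompute each row's even parity and compare to rp:
  r0: data parity 1, sent rp 1 → ok
  r1: data parity 1, sent rp 1 → ok
  r2: data parity 0, sent rp 0 → ok
  r3: data parity 0, sent rp 1 → mismatch
Recompute each column's even parity and compare to cp:
  c0: data parity 1, sent cp 1 → ok
  c1: data parity 1, sent cp 0 → mismatch
  c2: data parity 0, sent cp 0 → ok
  c3: data parity 0, sent cp 0 → ok
  c4: data parity 0, sent cp 0 → ok
Exactly one row (r3) and one column (c1) fail → the flipped bit is at their intersection.

row 3, column 1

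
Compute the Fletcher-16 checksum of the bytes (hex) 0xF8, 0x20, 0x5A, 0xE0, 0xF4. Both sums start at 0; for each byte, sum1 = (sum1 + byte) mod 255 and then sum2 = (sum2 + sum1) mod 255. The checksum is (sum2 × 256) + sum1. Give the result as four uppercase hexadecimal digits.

2349

Running sums (mod 255):
  after byte 0 (0xF8): sum1=248, sum2=248
  after byte 1 (0x20): sum1=25, sum2=18
  after byte 2 (0x5A): sum1=115, sum2=133
  after byte 3 (0xE0): sum1=84, sum2=217
  after byte 4 (0xF4): sum1=73, sum2=35
Checksum = sum2·256 + sum1 = 35·256 + 73 = 9033 = 0x2349.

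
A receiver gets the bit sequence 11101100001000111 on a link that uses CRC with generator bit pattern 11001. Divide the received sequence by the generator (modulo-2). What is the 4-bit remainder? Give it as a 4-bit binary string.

Modulo-2 division of 11101100001000111 by 11001:
  pos 0: 11101 XOR 11001 = 00100
  pos 2: 10010 XOR 11001 = 01011
  pos 3: 10110 XOR 11001 = 01111
  pos 4: 11110 XOR 11001 = 00111
  pos 6: 11101 XOR 11001 = 00100
  pos 8: 10000 XOR 11001 = 01001
  pos 9: 10010 XOR 11001 = 01011
  pos 10: 10111 XOR 11001 = 01110
  pos 11: 11101 XOR 11001 = 00100
Remainder = 1001 (nonzero — an error is detected).

1001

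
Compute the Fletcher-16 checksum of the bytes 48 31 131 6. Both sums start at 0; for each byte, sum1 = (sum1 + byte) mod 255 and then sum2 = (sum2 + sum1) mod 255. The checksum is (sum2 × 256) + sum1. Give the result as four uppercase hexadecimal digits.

Running sums (mod 255):
  after byte 0 (48): sum1=48, sum2=48
  after byte 1 (31): sum1=79, sum2=127
  after byte 2 (131): sum1=210, sum2=82
  after byte 3 (6): sum1=216, sum2=43
Checksum = sum2·256 + sum1 = 43·256 + 216 = 11224 = 0x2BD8.

2BD8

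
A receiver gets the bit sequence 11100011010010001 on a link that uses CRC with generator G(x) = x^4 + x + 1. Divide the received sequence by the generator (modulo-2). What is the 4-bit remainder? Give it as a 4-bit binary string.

Modulo-2 division of 11100011010010001 by 10011:
  pos 0: 11100 XOR 10011 = 01111
  pos 1: 11110 XOR 10011 = 01101
  pos 2: 11011 XOR 10011 = 01000
  pos 3: 10001 XOR 10011 = 00010
  pos 6: 10010 XOR 10011 = 00001
  pos 10: 10100 XOR 10011 = 00111
  pos 12: 11101 XOR 10011 = 01110
Remainder = 1110 (nonzero — an error is detected).

1110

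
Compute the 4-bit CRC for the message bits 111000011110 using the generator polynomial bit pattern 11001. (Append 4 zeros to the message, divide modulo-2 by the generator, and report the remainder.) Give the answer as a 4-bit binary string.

0110

Append 4 zeros: 1110000111100000. Divide by 11001 (XOR where the leading bit is 1):
  pos 0: 11100 XOR 11001 = 00101
  pos 2: 10100 XOR 11001 = 01101
  pos 3: 11011 XOR 11001 = 00010
  pos 6: 10111 XOR 11001 = 01110
  pos 7: 11100 XOR 11001 = 00101
  pos 9: 10100 XOR 11001 = 01101
  pos 10: 11010 XOR 11001 = 00011
Remainder (last 4 bits) = 0110. This is the CRC / FCS.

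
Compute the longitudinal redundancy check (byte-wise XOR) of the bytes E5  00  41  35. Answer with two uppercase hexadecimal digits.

XOR the bytes together:
  start with 0xE5
  0xE5 ⊕ 0x00 = 0xE5
  0xE5 ⊕ 0x41 = 0xA4
  0xA4 ⊕ 0x35 = 0x91

91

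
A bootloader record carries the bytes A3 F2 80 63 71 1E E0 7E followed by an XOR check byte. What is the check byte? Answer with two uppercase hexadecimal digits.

XOR the bytes together:
  start with 0xA3
  0xA3 ⊕ 0xF2 = 0x51
  0x51 ⊕ 0x80 = 0xD1
  0xD1 ⊕ 0x63 = 0xB2
  0xB2 ⊕ 0x71 = 0xC3
  0xC3 ⊕ 0x1E = 0xDD
  0xDD ⊕ 0xE0 = 0x3D
  0x3D ⊕ 0x7E = 0x43

43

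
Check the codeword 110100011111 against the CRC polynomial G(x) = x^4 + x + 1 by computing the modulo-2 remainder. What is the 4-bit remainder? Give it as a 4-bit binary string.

0000

Modulo-2 division of 110100011111 by 10011:
  pos 0: 11010 XOR 10011 = 01001
  pos 1: 10010 XOR 10011 = 00001
  pos 5: 10111 XOR 10011 = 00100
  pos 7: 10011 XOR 10011 = 00000
Remainder = 0000 (zero — the frame passes the CRC check).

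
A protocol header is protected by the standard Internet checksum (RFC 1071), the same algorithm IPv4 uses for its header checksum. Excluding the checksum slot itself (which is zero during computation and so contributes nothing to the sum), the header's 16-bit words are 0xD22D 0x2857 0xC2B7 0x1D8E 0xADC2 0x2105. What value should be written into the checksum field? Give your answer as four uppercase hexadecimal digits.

One's-complement addition (fold any carry out of bit 15 back into bit 0):
  0xD22D + 0x2857 = 0x0FA84
  0xFA84 + 0xC2B7 = 0x1BD3B → wrap carry → 0xBD3C
  0xBD3C + 0x1D8E = 0x0DACA
  0xDACA + 0xADC2 = 0x1888C → wrap carry → 0x888D
  0x888D + 0x2105 = 0x0A992
One's-complement sum = 0xA992.
Checksum = ~0xA992 & 0xFFFF = 0x566D.

566D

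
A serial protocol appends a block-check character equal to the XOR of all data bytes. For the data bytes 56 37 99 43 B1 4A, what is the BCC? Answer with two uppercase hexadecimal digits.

40

XOR the bytes together:
  start with 0x56
  0x56 ⊕ 0x37 = 0x61
  0x61 ⊕ 0x99 = 0xF8
  0xF8 ⊕ 0x43 = 0xBB
  0xBB ⊕ 0xB1 = 0x0A
  0x0A ⊕ 0x4A = 0x40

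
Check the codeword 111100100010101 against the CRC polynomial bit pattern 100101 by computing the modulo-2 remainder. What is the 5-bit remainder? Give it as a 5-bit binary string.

Modulo-2 division of 111100100010101 by 100101:
  pos 0: 111100 XOR 100101 = 011001
  pos 1: 110011 XOR 100101 = 010110
  pos 2: 101100 XOR 100101 = 001001
  pos 4: 100100 XOR 100101 = 000001
  pos 9: 110101 XOR 100101 = 010000
Remainder = 10000 (nonzero — an error is detected).

10000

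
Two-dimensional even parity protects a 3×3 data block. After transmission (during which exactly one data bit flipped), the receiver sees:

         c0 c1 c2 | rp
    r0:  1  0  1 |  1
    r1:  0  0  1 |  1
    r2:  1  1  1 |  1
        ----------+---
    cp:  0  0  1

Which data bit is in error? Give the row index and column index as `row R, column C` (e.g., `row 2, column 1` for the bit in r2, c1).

row 0, column 1

Recompute each row's even parity and compare to rp:
  r0: data parity 0, sent rp 1 → mismatch
  r1: data parity 1, sent rp 1 → ok
  r2: data parity 1, sent rp 1 → ok
Recompute each column's even parity and compare to cp:
  c0: data parity 0, sent cp 0 → ok
  c1: data parity 1, sent cp 0 → mismatch
  c2: data parity 1, sent cp 1 → ok
Exactly one row (r0) and one column (c1) fail → the flipped bit is at their intersection.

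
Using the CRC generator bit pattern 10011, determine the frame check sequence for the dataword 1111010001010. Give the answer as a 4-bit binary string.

Append 4 zeros: 11110100010100000. Divide by 10011 (XOR where the leading bit is 1):
  pos 0: 11110 XOR 10011 = 01101
  pos 1: 11011 XOR 10011 = 01000
  pos 2: 10000 XOR 10011 = 00011
  pos 5: 11001 XOR 10011 = 01010
  pos 6: 10100 XOR 10011 = 00111
  pos 8: 11110 XOR 10011 = 01101
  pos 9: 11010 XOR 10011 = 01001
  pos 10: 10010 XOR 10011 = 00001
Remainder (last 4 bits) = 0100. This is the CRC / FCS.

0100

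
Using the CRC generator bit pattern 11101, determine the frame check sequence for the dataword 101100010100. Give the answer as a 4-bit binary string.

Append 4 zeros: 1011000101000000. Divide by 11101 (XOR where the leading bit is 1):
  pos 0: 10110 XOR 11101 = 01011
  pos 1: 10110 XOR 11101 = 01011
  pos 2: 10110 XOR 11101 = 01011
  pos 3: 10111 XOR 11101 = 01010
  pos 4: 10100 XOR 11101 = 01001
  pos 5: 10011 XOR 11101 = 01110
  pos 6: 11100 XOR 11101 = 00001
  pos 10: 10000 XOR 11101 = 01101
  pos 11: 11010 XOR 11101 = 00111
Remainder (last 4 bits) = 0111. This is the CRC / FCS.

0111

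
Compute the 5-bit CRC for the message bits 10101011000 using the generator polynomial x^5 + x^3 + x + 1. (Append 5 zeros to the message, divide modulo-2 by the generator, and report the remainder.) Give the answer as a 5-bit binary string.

00001

Append 5 zeros: 1010101100000000. Divide by 101011 (XOR where the leading bit is 1):
  pos 0: 101010 XOR 101011 = 000001
  pos 5: 111000 XOR 101011 = 010011
  pos 6: 100110 XOR 101011 = 001101
  pos 8: 110100 XOR 101011 = 011111
  pos 9: 111110 XOR 101011 = 010101
  pos 10: 101010 XOR 101011 = 000001
Remainder (last 5 bits) = 00001. This is the CRC / FCS.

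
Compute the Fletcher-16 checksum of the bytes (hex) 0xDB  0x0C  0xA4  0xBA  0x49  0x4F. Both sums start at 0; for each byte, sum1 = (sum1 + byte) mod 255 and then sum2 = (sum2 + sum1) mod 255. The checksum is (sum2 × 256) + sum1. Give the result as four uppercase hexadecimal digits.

08DF

Running sums (mod 255):
  after byte 0 (0xDB): sum1=219, sum2=219
  after byte 1 (0x0C): sum1=231, sum2=195
  after byte 2 (0xA4): sum1=140, sum2=80
  after byte 3 (0xBA): sum1=71, sum2=151
  after byte 4 (0x49): sum1=144, sum2=40
  after byte 5 (0x4F): sum1=223, sum2=8
Checksum = sum2·256 + sum1 = 8·256 + 223 = 2271 = 0x08DF.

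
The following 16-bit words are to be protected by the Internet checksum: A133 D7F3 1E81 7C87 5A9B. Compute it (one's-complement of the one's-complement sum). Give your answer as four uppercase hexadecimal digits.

One's-complement addition (fold any carry out of bit 15 back into bit 0):
  0xA133 + 0xD7F3 = 0x17926 → wrap carry → 0x7927
  0x7927 + 0x1E81 = 0x097A8
  0x97A8 + 0x7C87 = 0x1142F → wrap carry → 0x1430
  0x1430 + 0x5A9B = 0x06ECB
One's-complement sum = 0x6ECB.
Checksum = ~0x6ECB & 0xFFFF = 0x9134.

9134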